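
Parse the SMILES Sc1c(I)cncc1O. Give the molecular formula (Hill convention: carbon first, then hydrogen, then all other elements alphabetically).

Walk through each heavy atom and fill implicit hydrogens from standard valence (C 4, N 3, O 2, S 2, halogen 1); for lowercase aromatic atoms, an aromatic c carries 1 H when it has two neighbours and 0 H with three, and aromatic n carries 0 H:
  atom 1: S, bond orders sum to 1 (valence 2) → 1 H
  atom 2: aromatic c, 3 neighbours → 0 H
  atom 3: aromatic c, 3 neighbours → 0 H
  atom 4: I (halogen, monovalent) → 0 H
  atom 5: aromatic c, 2 neighbours → 1 H
  atom 6: aromatic n, 2 neighbours → 0 H
  atom 7: aromatic c, 2 neighbours → 1 H
  atom 8: aromatic c, 3 neighbours → 0 H
  atom 9: O, bond orders sum to 1 (valence 2) → 1 H
Totals → C:5, H:4, I:1, N:1, O:1, S:1.
In Hill order: C5H4INOS.

C5H4INOS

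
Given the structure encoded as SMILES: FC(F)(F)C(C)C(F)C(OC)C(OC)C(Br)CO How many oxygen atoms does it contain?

3

Scan the SMILES for O atoms (remember two-letter symbols like Cl and Br are single atoms).
Oxygen count: 3.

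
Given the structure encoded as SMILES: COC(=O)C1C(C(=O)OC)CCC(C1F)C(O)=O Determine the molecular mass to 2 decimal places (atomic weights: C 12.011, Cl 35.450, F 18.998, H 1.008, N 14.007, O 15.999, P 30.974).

First, the molecular formula is C11H15FO6 (counting implicit H from valence).
  C: 11 × 12.011 = 132.121
  F: 1 × 18.998 = 18.998
  H: 15 × 1.008 = 15.120
  O: 6 × 15.999 = 95.994
Sum: 11×12.011 + 1×18.998 + 15×1.008 + 6×15.999 = 262.233 → 262.23 g/mol.

262.23 g/mol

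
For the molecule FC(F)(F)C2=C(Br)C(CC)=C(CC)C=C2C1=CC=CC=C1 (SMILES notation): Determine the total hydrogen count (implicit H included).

Walk through each heavy atom and fill implicit hydrogens from standard valence (C 4, N 3, O 2, S 2, halogen 1):
  atom 1: F (halogen, monovalent) → 0 H
  atom 2: C, bond orders sum to 4 (valence 4) → 0 H
  atom 3: F (halogen, monovalent) → 0 H
  atom 4: F (halogen, monovalent) → 0 H
  atom 5: C, bond orders sum to 4 (valence 4) → 0 H
  atom 6: C, bond orders sum to 4 (valence 4) → 0 H
  atom 7: Br (halogen, monovalent) → 0 H
  atom 8: C, bond orders sum to 4 (valence 4) → 0 H
  atom 9: C, bond orders sum to 2 (valence 4) → 2 H
  atom 10: C, bond orders sum to 1 (valence 4) → 3 H
  atom 11: C, bond orders sum to 4 (valence 4) → 0 H
  atom 12: C, bond orders sum to 2 (valence 4) → 2 H
  atom 13: C, bond orders sum to 1 (valence 4) → 3 H
  atom 14: C, bond orders sum to 3 (valence 4) → 1 H
  atom 15: C, bond orders sum to 4 (valence 4) → 0 H
  atom 16: C, bond orders sum to 4 (valence 4) → 0 H
  atom 17: C, bond orders sum to 3 (valence 4) → 1 H
  atom 18: C, bond orders sum to 3 (valence 4) → 1 H
  atom 19: C, bond orders sum to 3 (valence 4) → 1 H
  atom 20: C, bond orders sum to 3 (valence 4) → 1 H
  atom 21: C, bond orders sum to 3 (valence 4) → 1 H
Total hydrogens: 16.

16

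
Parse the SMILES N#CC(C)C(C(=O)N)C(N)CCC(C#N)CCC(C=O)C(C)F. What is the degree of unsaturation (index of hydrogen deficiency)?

Molecular formula: C16H25FN4O2.
DoU = (2C + 2 + N − H − X) / 2, where X is the halogen count and O/S are ignored.
    = (2·16 + 2 + 4 − 25 − 1) / 2 = 12 / 2 = 6.

6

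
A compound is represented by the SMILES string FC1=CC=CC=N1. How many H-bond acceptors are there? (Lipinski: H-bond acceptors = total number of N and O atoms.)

1

N atoms: 1; O atoms: 0.
Lipinski HBA = 1 + 0 = 1.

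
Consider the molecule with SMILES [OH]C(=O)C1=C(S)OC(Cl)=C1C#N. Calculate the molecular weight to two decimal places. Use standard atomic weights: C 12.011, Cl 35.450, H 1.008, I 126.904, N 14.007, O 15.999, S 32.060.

203.60 g/mol

First, the molecular formula is C6H2ClNO3S (counting implicit H from valence).
  C: 6 × 12.011 = 72.066
  Cl: 1 × 35.450 = 35.450
  H: 2 × 1.008 = 2.016
  N: 1 × 14.007 = 14.007
  O: 3 × 15.999 = 47.997
  S: 1 × 32.060 = 32.060
Sum: 6×12.011 + 1×35.450 + 2×1.008 + 1×14.007 + 3×15.999 + 1×32.060 = 203.596 → 203.60 g/mol.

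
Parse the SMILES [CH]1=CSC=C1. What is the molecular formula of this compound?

C4H4S

Walk through each heavy atom and fill implicit hydrogens from standard valence (C 4, N 3, O 2, S 2, halogen 1):
  atom 1: C with explicit H count 1
  atom 2: C, bond orders sum to 3 (valence 4) → 1 H
  atom 3: S, bond orders sum to 2 (valence 2) → 0 H
  atom 4: C, bond orders sum to 3 (valence 4) → 1 H
  atom 5: C, bond orders sum to 3 (valence 4) → 1 H
Totals → C:4, H:4, S:1.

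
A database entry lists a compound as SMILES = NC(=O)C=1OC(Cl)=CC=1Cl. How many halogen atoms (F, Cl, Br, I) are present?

Halogen atoms appear at heavy-atom positions 7, 10 (2×Cl).
Other groups present: 1 amide.
Halogen count: 2.

2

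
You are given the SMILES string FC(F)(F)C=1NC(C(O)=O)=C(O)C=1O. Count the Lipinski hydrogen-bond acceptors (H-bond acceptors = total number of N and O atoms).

5

N atoms: 1; O atoms: 4.
Lipinski HBA = 1 + 4 = 5.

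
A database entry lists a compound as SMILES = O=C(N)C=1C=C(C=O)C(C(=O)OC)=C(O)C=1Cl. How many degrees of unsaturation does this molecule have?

7

Degree of unsaturation = (number of rings) + (number of π bonds).
Ring closures in the SMILES: 1.
π bonds: 6 double bonds (each 1 DoU) → 6 DoU from unsaturation.
Total DoU = 1 + 6 = 7.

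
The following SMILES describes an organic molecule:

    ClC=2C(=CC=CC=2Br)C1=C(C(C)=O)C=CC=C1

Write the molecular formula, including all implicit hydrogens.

Walk through each heavy atom and fill implicit hydrogens from standard valence (C 4, N 3, O 2, S 2, halogen 1):
  atom 1: Cl (halogen, monovalent) → 0 H
  atom 2: C, bond orders sum to 4 (valence 4) → 0 H
  atom 3: C, bond orders sum to 4 (valence 4) → 0 H
  atom 4: C, bond orders sum to 3 (valence 4) → 1 H
  atom 5: C, bond orders sum to 3 (valence 4) → 1 H
  atom 6: C, bond orders sum to 3 (valence 4) → 1 H
  atom 7: C, bond orders sum to 4 (valence 4) → 0 H
  atom 8: Br (halogen, monovalent) → 0 H
  atom 9: C, bond orders sum to 4 (valence 4) → 0 H
  atom 10: C, bond orders sum to 4 (valence 4) → 0 H
  atom 11: C, bond orders sum to 4 (valence 4) → 0 H
  atom 12: C, bond orders sum to 1 (valence 4) → 3 H
  atom 13: O, bond orders sum to 2 (valence 2) → 0 H
  atom 14: C, bond orders sum to 3 (valence 4) → 1 H
  atom 15: C, bond orders sum to 3 (valence 4) → 1 H
  atom 16: C, bond orders sum to 3 (valence 4) → 1 H
  atom 17: C, bond orders sum to 3 (valence 4) → 1 H
Totals → C:14, H:10, Br:1, Cl:1, O:1.
In Hill order: C14H10BrClO.

C14H10BrClO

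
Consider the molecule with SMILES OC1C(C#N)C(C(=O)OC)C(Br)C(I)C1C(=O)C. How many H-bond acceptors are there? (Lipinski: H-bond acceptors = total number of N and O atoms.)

5

N atoms: 1; O atoms: 4.
Lipinski HBA = 1 + 4 = 5.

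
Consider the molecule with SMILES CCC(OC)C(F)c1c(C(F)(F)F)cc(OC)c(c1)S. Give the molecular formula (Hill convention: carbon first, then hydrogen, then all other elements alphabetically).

Walk through each heavy atom and fill implicit hydrogens from standard valence (C 4, N 3, O 2, S 2, halogen 1); for lowercase aromatic atoms, an aromatic c carries 1 H when it has two neighbours and 0 H with three, and aromatic n carries 0 H:
  atom 1: C, bond orders sum to 1 (valence 4) → 3 H
  atom 2: C, bond orders sum to 2 (valence 4) → 2 H
  atom 3: C, bond orders sum to 3 (valence 4) → 1 H
  atom 4: O, bond orders sum to 2 (valence 2) → 0 H
  atom 5: C, bond orders sum to 1 (valence 4) → 3 H
  atom 6: C, bond orders sum to 3 (valence 4) → 1 H
  atom 7: F (halogen, monovalent) → 0 H
  atom 8: aromatic c, 3 neighbours → 0 H
  atom 9: aromatic c, 3 neighbours → 0 H
  atom 10: C, bond orders sum to 4 (valence 4) → 0 H
  atom 11: F (halogen, monovalent) → 0 H
  atom 12: F (halogen, monovalent) → 0 H
  atom 13: F (halogen, monovalent) → 0 H
  atom 14: aromatic c, 2 neighbours → 1 H
  atom 15: aromatic c, 3 neighbours → 0 H
  atom 16: O, bond orders sum to 2 (valence 2) → 0 H
  atom 17: C, bond orders sum to 1 (valence 4) → 3 H
  atom 18: aromatic c, 3 neighbours → 0 H
  atom 19: aromatic c, 2 neighbours → 1 H
  atom 20: S, bond orders sum to 1 (valence 2) → 1 H
Totals → C:13, H:16, F:4, O:2, S:1.

C13H16F4O2S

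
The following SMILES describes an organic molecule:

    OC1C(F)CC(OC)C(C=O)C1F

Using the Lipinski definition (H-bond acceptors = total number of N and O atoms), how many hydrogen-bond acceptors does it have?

N atoms: 0; O atoms: 3.
Lipinski HBA = 0 + 3 = 3.

3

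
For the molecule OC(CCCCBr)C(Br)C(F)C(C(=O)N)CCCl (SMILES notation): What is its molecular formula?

C11H19Br2ClFNO2

Walk through each heavy atom and fill implicit hydrogens from standard valence (C 4, N 3, O 2, S 2, halogen 1):
  atom 1: O, bond orders sum to 1 (valence 2) → 1 H
  atom 2: C, bond orders sum to 3 (valence 4) → 1 H
  atom 3: C, bond orders sum to 2 (valence 4) → 2 H
  atom 4: C, bond orders sum to 2 (valence 4) → 2 H
  atom 5: C, bond orders sum to 2 (valence 4) → 2 H
  atom 6: C, bond orders sum to 2 (valence 4) → 2 H
  atom 7: Br (halogen, monovalent) → 0 H
  atom 8: C, bond orders sum to 3 (valence 4) → 1 H
  atom 9: Br (halogen, monovalent) → 0 H
  atom 10: C, bond orders sum to 3 (valence 4) → 1 H
  atom 11: F (halogen, monovalent) → 0 H
  atom 12: C, bond orders sum to 3 (valence 4) → 1 H
  atom 13: C, bond orders sum to 4 (valence 4) → 0 H
  atom 14: O, bond orders sum to 2 (valence 2) → 0 H
  atom 15: N, bond orders sum to 1 (valence 3) → 2 H
  atom 16: C, bond orders sum to 2 (valence 4) → 2 H
  atom 17: C, bond orders sum to 2 (valence 4) → 2 H
  atom 18: Cl (halogen, monovalent) → 0 H
Totals → C:11, H:19, Br:2, Cl:1, F:1, N:1, O:2.
In Hill order: C11H19Br2ClFNO2.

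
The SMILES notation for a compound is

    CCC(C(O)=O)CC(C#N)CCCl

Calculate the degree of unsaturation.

Degree of unsaturation = (number of rings) + (number of π bonds).
Ring closures in the SMILES: 0.
π bonds: 1 double bond (each 1 DoU), 1 triple bond (each 2 DoU) → 3 DoU from unsaturation.
Total DoU = 0 + 3 = 3.

3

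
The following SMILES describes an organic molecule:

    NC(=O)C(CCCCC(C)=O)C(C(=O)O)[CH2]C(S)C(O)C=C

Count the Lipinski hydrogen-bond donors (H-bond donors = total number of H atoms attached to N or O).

4

Donors: find every N or O and count the H atoms it carries.
  atom 1 (N): bond orders sum to 1 → 2 H
  atom 3 (O): bond orders sum to 2 → 0 H
  atom 11 (O): bond orders sum to 2 → 0 H
  atom 14 (O): bond orders sum to 2 → 0 H
  atom 15 (O): bond orders sum to 1 → 1 H
  atom 20 (O): bond orders sum to 1 → 1 H
Lipinski HBD = 4.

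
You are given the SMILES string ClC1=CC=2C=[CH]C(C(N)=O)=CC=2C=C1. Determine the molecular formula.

Walk through each heavy atom and fill implicit hydrogens from standard valence (C 4, N 3, O 2, S 2, halogen 1):
  atom 1: Cl (halogen, monovalent) → 0 H
  atom 2: C, bond orders sum to 4 (valence 4) → 0 H
  atom 3: C, bond orders sum to 3 (valence 4) → 1 H
  atom 4: C, bond orders sum to 4 (valence 4) → 0 H
  atom 5: C, bond orders sum to 3 (valence 4) → 1 H
  atom 6: C with explicit H count 1
  atom 7: C, bond orders sum to 4 (valence 4) → 0 H
  atom 8: C, bond orders sum to 4 (valence 4) → 0 H
  atom 9: N, bond orders sum to 1 (valence 3) → 2 H
  atom 10: O, bond orders sum to 2 (valence 2) → 0 H
  atom 11: C, bond orders sum to 3 (valence 4) → 1 H
  atom 12: C, bond orders sum to 4 (valence 4) → 0 H
  atom 13: C, bond orders sum to 3 (valence 4) → 1 H
  atom 14: C, bond orders sum to 3 (valence 4) → 1 H
Totals → C:11, H:8, Cl:1, N:1, O:1.

C11H8ClNO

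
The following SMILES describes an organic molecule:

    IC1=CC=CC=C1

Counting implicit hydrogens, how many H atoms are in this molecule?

5

Walk through each heavy atom and fill implicit hydrogens from standard valence (C 4, N 3, O 2, S 2, halogen 1):
  atom 1: I (halogen, monovalent) → 0 H
  atom 2: C, bond orders sum to 4 (valence 4) → 0 H
  atom 3: C, bond orders sum to 3 (valence 4) → 1 H
  atom 4: C, bond orders sum to 3 (valence 4) → 1 H
  atom 5: C, bond orders sum to 3 (valence 4) → 1 H
  atom 6: C, bond orders sum to 3 (valence 4) → 1 H
  atom 7: C, bond orders sum to 3 (valence 4) → 1 H
Total hydrogens: 5.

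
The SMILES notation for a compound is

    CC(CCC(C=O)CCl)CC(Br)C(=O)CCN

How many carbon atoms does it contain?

12

Count every carbon token in the SMILES (each C, including those in ring-closure positions and inside branches).
Carbon count: 12.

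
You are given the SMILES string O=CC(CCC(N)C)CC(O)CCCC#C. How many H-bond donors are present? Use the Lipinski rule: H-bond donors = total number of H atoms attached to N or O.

Donors: find every N or O and count the H atoms it carries.
  atom 1 (O): bond orders sum to 2 → 0 H
  atom 7 (N): bond orders sum to 1 → 2 H
  atom 11 (O): bond orders sum to 1 → 1 H
Lipinski HBD = 3.

3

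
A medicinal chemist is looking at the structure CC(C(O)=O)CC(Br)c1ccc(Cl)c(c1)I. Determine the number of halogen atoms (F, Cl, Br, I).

3

Halogen atoms appear at heavy-atom positions 8, 13, 16 (1×Br, 1×Cl, 1×I).
Other groups present: 1 carboxylic acid.
Halogen count: 3.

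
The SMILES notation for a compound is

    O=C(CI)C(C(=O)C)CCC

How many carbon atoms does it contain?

Count every carbon token in the SMILES (each C, including those in ring-closure positions and inside branches).
Carbon count: 8.

8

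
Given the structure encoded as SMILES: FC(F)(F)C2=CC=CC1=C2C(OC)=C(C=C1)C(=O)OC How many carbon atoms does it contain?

14

Count every carbon token in the SMILES (each C, including those in ring-closure positions and inside branches).
Carbon count: 14.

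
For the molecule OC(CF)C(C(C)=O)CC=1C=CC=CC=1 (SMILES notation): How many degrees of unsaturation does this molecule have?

Degree of unsaturation = (number of rings) + (number of π bonds).
Ring closures in the SMILES: 1.
π bonds: 4 double bonds (each 1 DoU) → 4 DoU from unsaturation.
Total DoU = 1 + 4 = 5.

5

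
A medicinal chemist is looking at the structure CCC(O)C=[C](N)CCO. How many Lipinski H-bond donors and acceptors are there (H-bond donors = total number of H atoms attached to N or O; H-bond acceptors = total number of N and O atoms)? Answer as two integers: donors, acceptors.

4, 3

Donors: find every N or O and count the H atoms it carries.
  atom 4 (O): bond orders sum to 1 → 1 H
  atom 7 (N): bond orders sum to 1 → 2 H
  atom 10 (O): bond orders sum to 1 → 1 H
Lipinski HBD = 4.
Acceptors: N atoms = 1, O atoms = 2 → HBA = 3.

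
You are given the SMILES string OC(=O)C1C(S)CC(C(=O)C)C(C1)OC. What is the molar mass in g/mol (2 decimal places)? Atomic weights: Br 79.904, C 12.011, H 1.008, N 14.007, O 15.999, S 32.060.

232.29 g/mol

First, the molecular formula is C10H16O4S (counting implicit H from valence).
  C: 10 × 12.011 = 120.110
  H: 16 × 1.008 = 16.128
  O: 4 × 15.999 = 63.996
  S: 1 × 32.060 = 32.060
Sum: 10×12.011 + 16×1.008 + 4×15.999 + 1×32.060 = 232.294 → 232.29 g/mol.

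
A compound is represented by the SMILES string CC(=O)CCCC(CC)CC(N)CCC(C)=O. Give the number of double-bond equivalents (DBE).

Molecular formula: C14H27NO2.
DoU = (2C + 2 + N − H − X) / 2, where X is the halogen count and O/S are ignored.
    = (2·14 + 2 + 1 − 27 − 0) / 2 = 4 / 2 = 2.

2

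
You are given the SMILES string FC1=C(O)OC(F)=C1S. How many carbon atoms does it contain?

4

Count every carbon token in the SMILES (each C, including those in ring-closure positions and inside branches).
Carbon count: 4.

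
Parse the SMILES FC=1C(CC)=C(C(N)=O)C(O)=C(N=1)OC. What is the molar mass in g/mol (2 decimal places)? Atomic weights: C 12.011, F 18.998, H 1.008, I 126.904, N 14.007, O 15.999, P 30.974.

214.20 g/mol

First, the molecular formula is C9H11FN2O3 (counting implicit H from valence).
  C: 9 × 12.011 = 108.099
  F: 1 × 18.998 = 18.998
  H: 11 × 1.008 = 11.088
  N: 2 × 14.007 = 28.014
  O: 3 × 15.999 = 47.997
Sum: 9×12.011 + 1×18.998 + 11×1.008 + 2×14.007 + 3×15.999 = 214.196 → 214.20 g/mol.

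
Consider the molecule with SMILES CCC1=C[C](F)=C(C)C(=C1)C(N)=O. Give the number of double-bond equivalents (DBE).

Degree of unsaturation = (number of rings) + (number of π bonds).
Ring closures in the SMILES: 1.
π bonds: 4 double bonds (each 1 DoU) → 4 DoU from unsaturation.
Total DoU = 1 + 4 = 5.

5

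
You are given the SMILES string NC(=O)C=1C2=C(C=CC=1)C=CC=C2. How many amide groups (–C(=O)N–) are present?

1

The amide motif appears at heavy-atom position 2 in the SMILES.
Amide count: 1.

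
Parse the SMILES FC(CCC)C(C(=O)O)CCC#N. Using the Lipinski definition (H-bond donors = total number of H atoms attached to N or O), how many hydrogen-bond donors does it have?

Donors: find every N or O and count the H atoms it carries.
  atom 8 (O): bond orders sum to 2 → 0 H
  atom 9 (O): bond orders sum to 1 → 1 H
  atom 13 (N): bond orders sum to 3 → 0 H
Lipinski HBD = 1.

1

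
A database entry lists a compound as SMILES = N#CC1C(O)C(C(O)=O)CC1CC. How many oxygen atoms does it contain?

3

Scan the SMILES for O atoms (remember two-letter symbols like Cl and Br are single atoms).
Oxygen count: 3.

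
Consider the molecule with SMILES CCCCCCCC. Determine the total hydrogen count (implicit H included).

18

Walk through each heavy atom and fill implicit hydrogens from standard valence (C 4, N 3, O 2, S 2, halogen 1):
  atom 1: C, bond orders sum to 1 (valence 4) → 3 H
  atom 2: C, bond orders sum to 2 (valence 4) → 2 H
  atom 3: C, bond orders sum to 2 (valence 4) → 2 H
  atom 4: C, bond orders sum to 2 (valence 4) → 2 H
  atom 5: C, bond orders sum to 2 (valence 4) → 2 H
  atom 6: C, bond orders sum to 2 (valence 4) → 2 H
  atom 7: C, bond orders sum to 2 (valence 4) → 2 H
  atom 8: C, bond orders sum to 1 (valence 4) → 3 H
Total hydrogens: 18.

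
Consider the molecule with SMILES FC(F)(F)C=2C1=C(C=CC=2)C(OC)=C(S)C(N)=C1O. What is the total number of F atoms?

3

Scan the SMILES for F atoms (remember two-letter symbols like Cl and Br are single atoms).
Fluorine count: 3.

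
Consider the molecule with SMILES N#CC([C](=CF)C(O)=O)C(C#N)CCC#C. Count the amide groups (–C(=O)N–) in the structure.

0

Scan the SMILES for the amide motif — none present.
Groups that are present: 1 alkene, 1 alkyne, 1 carboxylic acid, 2 nitrile.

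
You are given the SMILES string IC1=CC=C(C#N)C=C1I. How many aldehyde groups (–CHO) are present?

0

Scan the SMILES for the aldehyde motif — none present.
Groups that are present: 1 nitrile.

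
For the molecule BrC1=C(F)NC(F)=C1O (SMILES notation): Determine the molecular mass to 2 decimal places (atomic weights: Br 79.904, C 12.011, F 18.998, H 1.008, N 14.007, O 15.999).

197.97 g/mol

First, the molecular formula is C4H2BrF2NO (counting implicit H from valence).
  Br: 1 × 79.904 = 79.904
  C: 4 × 12.011 = 48.044
  F: 2 × 18.998 = 37.996
  H: 2 × 1.008 = 2.016
  N: 1 × 14.007 = 14.007
  O: 1 × 15.999 = 15.999
Sum: 1×79.904 + 4×12.011 + 2×18.998 + 2×1.008 + 1×14.007 + 1×15.999 = 197.966 → 197.97 g/mol.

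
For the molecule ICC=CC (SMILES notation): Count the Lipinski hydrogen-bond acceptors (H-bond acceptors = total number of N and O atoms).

N atoms: 0; O atoms: 0.
Lipinski HBA = 0 + 0 = 0.

0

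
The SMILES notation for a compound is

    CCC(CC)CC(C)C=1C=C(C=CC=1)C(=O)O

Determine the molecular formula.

C15H22O2

Walk through each heavy atom and fill implicit hydrogens from standard valence (C 4, N 3, O 2, S 2, halogen 1):
  atom 1: C, bond orders sum to 1 (valence 4) → 3 H
  atom 2: C, bond orders sum to 2 (valence 4) → 2 H
  atom 3: C, bond orders sum to 3 (valence 4) → 1 H
  atom 4: C, bond orders sum to 2 (valence 4) → 2 H
  atom 5: C, bond orders sum to 1 (valence 4) → 3 H
  atom 6: C, bond orders sum to 2 (valence 4) → 2 H
  atom 7: C, bond orders sum to 3 (valence 4) → 1 H
  atom 8: C, bond orders sum to 1 (valence 4) → 3 H
  atom 9: C, bond orders sum to 4 (valence 4) → 0 H
  atom 10: C, bond orders sum to 3 (valence 4) → 1 H
  atom 11: C, bond orders sum to 4 (valence 4) → 0 H
  atom 12: C, bond orders sum to 3 (valence 4) → 1 H
  atom 13: C, bond orders sum to 3 (valence 4) → 1 H
  atom 14: C, bond orders sum to 3 (valence 4) → 1 H
  atom 15: C, bond orders sum to 4 (valence 4) → 0 H
  atom 16: O, bond orders sum to 2 (valence 2) → 0 H
  atom 17: O, bond orders sum to 1 (valence 2) → 1 H
Totals → C:15, H:22, O:2.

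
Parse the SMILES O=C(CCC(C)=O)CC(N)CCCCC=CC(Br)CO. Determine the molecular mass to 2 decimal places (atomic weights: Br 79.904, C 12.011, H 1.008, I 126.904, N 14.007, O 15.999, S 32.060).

First, the molecular formula is C15H26BrNO3 (counting implicit H from valence).
  Br: 1 × 79.904 = 79.904
  C: 15 × 12.011 = 180.165
  H: 26 × 1.008 = 26.208
  N: 1 × 14.007 = 14.007
  O: 3 × 15.999 = 47.997
Sum: 1×79.904 + 15×12.011 + 26×1.008 + 1×14.007 + 3×15.999 = 348.281 → 348.28 g/mol.

348.28 g/mol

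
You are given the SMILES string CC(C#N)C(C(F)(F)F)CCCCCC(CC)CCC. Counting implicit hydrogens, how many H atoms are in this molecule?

28

Walk through each heavy atom and fill implicit hydrogens from standard valence (C 4, N 3, O 2, S 2, halogen 1):
  atom 1: C, bond orders sum to 1 (valence 4) → 3 H
  atom 2: C, bond orders sum to 3 (valence 4) → 1 H
  atom 3: C, bond orders sum to 4 (valence 4) → 0 H
  atom 4: N, bond orders sum to 3 (valence 3) → 0 H
  atom 5: C, bond orders sum to 3 (valence 4) → 1 H
  atom 6: C, bond orders sum to 4 (valence 4) → 0 H
  atom 7: F (halogen, monovalent) → 0 H
  atom 8: F (halogen, monovalent) → 0 H
  atom 9: F (halogen, monovalent) → 0 H
  atom 10: C, bond orders sum to 2 (valence 4) → 2 H
  atom 11: C, bond orders sum to 2 (valence 4) → 2 H
  atom 12: C, bond orders sum to 2 (valence 4) → 2 H
  atom 13: C, bond orders sum to 2 (valence 4) → 2 H
  atom 14: C, bond orders sum to 2 (valence 4) → 2 H
  atom 15: C, bond orders sum to 3 (valence 4) → 1 H
  atom 16: C, bond orders sum to 2 (valence 4) → 2 H
  atom 17: C, bond orders sum to 1 (valence 4) → 3 H
  atom 18: C, bond orders sum to 2 (valence 4) → 2 H
  atom 19: C, bond orders sum to 2 (valence 4) → 2 H
  atom 20: C, bond orders sum to 1 (valence 4) → 3 H
Total hydrogens: 28.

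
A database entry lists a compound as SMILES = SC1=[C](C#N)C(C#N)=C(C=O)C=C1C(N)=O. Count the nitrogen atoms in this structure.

Scan the SMILES for N atoms (remember two-letter symbols like Cl and Br are single atoms).
Nitrogen count: 3.

3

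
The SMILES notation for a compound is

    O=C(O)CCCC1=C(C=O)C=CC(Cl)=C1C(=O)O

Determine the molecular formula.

Walk through each heavy atom and fill implicit hydrogens from standard valence (C 4, N 3, O 2, S 2, halogen 1):
  atom 1: O, bond orders sum to 2 (valence 2) → 0 H
  atom 2: C, bond orders sum to 4 (valence 4) → 0 H
  atom 3: O, bond orders sum to 1 (valence 2) → 1 H
  atom 4: C, bond orders sum to 2 (valence 4) → 2 H
  atom 5: C, bond orders sum to 2 (valence 4) → 2 H
  atom 6: C, bond orders sum to 2 (valence 4) → 2 H
  atom 7: C, bond orders sum to 4 (valence 4) → 0 H
  atom 8: C, bond orders sum to 4 (valence 4) → 0 H
  atom 9: C, bond orders sum to 3 (valence 4) → 1 H
  atom 10: O, bond orders sum to 2 (valence 2) → 0 H
  atom 11: C, bond orders sum to 3 (valence 4) → 1 H
  atom 12: C, bond orders sum to 3 (valence 4) → 1 H
  atom 13: C, bond orders sum to 4 (valence 4) → 0 H
  atom 14: Cl (halogen, monovalent) → 0 H
  atom 15: C, bond orders sum to 4 (valence 4) → 0 H
  atom 16: C, bond orders sum to 4 (valence 4) → 0 H
  atom 17: O, bond orders sum to 2 (valence 2) → 0 H
  atom 18: O, bond orders sum to 1 (valence 2) → 1 H
Totals → C:12, H:11, Cl:1, O:5.
In Hill order: C12H11ClO5.

C12H11ClO5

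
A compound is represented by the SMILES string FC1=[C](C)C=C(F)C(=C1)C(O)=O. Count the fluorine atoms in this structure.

Scan the SMILES for F atoms (remember two-letter symbols like Cl and Br are single atoms).
Fluorine count: 2.

2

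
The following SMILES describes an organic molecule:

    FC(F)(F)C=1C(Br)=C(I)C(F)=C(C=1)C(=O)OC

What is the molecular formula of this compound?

Walk through each heavy atom and fill implicit hydrogens from standard valence (C 4, N 3, O 2, S 2, halogen 1):
  atom 1: F (halogen, monovalent) → 0 H
  atom 2: C, bond orders sum to 4 (valence 4) → 0 H
  atom 3: F (halogen, monovalent) → 0 H
  atom 4: F (halogen, monovalent) → 0 H
  atom 5: C, bond orders sum to 4 (valence 4) → 0 H
  atom 6: C, bond orders sum to 4 (valence 4) → 0 H
  atom 7: Br (halogen, monovalent) → 0 H
  atom 8: C, bond orders sum to 4 (valence 4) → 0 H
  atom 9: I (halogen, monovalent) → 0 H
  atom 10: C, bond orders sum to 4 (valence 4) → 0 H
  atom 11: F (halogen, monovalent) → 0 H
  atom 12: C, bond orders sum to 4 (valence 4) → 0 H
  atom 13: C, bond orders sum to 3 (valence 4) → 1 H
  atom 14: C, bond orders sum to 4 (valence 4) → 0 H
  atom 15: O, bond orders sum to 2 (valence 2) → 0 H
  atom 16: O, bond orders sum to 2 (valence 2) → 0 H
  atom 17: C, bond orders sum to 1 (valence 4) → 3 H
Totals → C:9, H:4, Br:1, F:4, I:1, O:2.
In Hill order: C9H4BrF4IO2.

C9H4BrF4IO2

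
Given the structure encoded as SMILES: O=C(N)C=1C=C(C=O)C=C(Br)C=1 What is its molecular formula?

C8H6BrNO2

Walk through each heavy atom and fill implicit hydrogens from standard valence (C 4, N 3, O 2, S 2, halogen 1):
  atom 1: O, bond orders sum to 2 (valence 2) → 0 H
  atom 2: C, bond orders sum to 4 (valence 4) → 0 H
  atom 3: N, bond orders sum to 1 (valence 3) → 2 H
  atom 4: C, bond orders sum to 4 (valence 4) → 0 H
  atom 5: C, bond orders sum to 3 (valence 4) → 1 H
  atom 6: C, bond orders sum to 4 (valence 4) → 0 H
  atom 7: C, bond orders sum to 3 (valence 4) → 1 H
  atom 8: O, bond orders sum to 2 (valence 2) → 0 H
  atom 9: C, bond orders sum to 3 (valence 4) → 1 H
  atom 10: C, bond orders sum to 4 (valence 4) → 0 H
  atom 11: Br (halogen, monovalent) → 0 H
  atom 12: C, bond orders sum to 3 (valence 4) → 1 H
Totals → C:8, H:6, Br:1, N:1, O:2.
In Hill order: C8H6BrNO2.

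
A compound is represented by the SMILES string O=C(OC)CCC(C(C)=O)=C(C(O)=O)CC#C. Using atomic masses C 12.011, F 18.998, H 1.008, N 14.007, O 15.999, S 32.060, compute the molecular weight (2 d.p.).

First, the molecular formula is C12H14O5 (counting implicit H from valence).
  C: 12 × 12.011 = 144.132
  H: 14 × 1.008 = 14.112
  O: 5 × 15.999 = 79.995
Sum: 12×12.011 + 14×1.008 + 5×15.999 = 238.239 → 238.24 g/mol.

238.24 g/mol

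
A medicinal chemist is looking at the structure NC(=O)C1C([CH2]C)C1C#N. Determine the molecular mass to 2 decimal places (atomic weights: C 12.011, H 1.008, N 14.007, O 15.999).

138.17 g/mol

First, the molecular formula is C7H10N2O (counting implicit H from valence).
  C: 7 × 12.011 = 84.077
  H: 10 × 1.008 = 10.080
  N: 2 × 14.007 = 28.014
  O: 1 × 15.999 = 15.999
Sum: 7×12.011 + 10×1.008 + 2×14.007 + 1×15.999 = 138.170 → 138.17 g/mol.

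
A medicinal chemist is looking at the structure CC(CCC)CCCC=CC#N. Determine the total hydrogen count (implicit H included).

Walk through each heavy atom and fill implicit hydrogens from standard valence (C 4, N 3, O 2, S 2, halogen 1):
  atom 1: C, bond orders sum to 1 (valence 4) → 3 H
  atom 2: C, bond orders sum to 3 (valence 4) → 1 H
  atom 3: C, bond orders sum to 2 (valence 4) → 2 H
  atom 4: C, bond orders sum to 2 (valence 4) → 2 H
  atom 5: C, bond orders sum to 1 (valence 4) → 3 H
  atom 6: C, bond orders sum to 2 (valence 4) → 2 H
  atom 7: C, bond orders sum to 2 (valence 4) → 2 H
  atom 8: C, bond orders sum to 2 (valence 4) → 2 H
  atom 9: C, bond orders sum to 3 (valence 4) → 1 H
  atom 10: C, bond orders sum to 3 (valence 4) → 1 H
  atom 11: C, bond orders sum to 4 (valence 4) → 0 H
  atom 12: N, bond orders sum to 3 (valence 3) → 0 H
Total hydrogens: 19.

19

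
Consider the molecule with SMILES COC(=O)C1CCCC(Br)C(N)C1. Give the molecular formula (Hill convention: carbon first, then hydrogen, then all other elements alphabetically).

Walk through each heavy atom and fill implicit hydrogens from standard valence (C 4, N 3, O 2, S 2, halogen 1):
  atom 1: C, bond orders sum to 1 (valence 4) → 3 H
  atom 2: O, bond orders sum to 2 (valence 2) → 0 H
  atom 3: C, bond orders sum to 4 (valence 4) → 0 H
  atom 4: O, bond orders sum to 2 (valence 2) → 0 H
  atom 5: C, bond orders sum to 3 (valence 4) → 1 H
  atom 6: C, bond orders sum to 2 (valence 4) → 2 H
  atom 7: C, bond orders sum to 2 (valence 4) → 2 H
  atom 8: C, bond orders sum to 2 (valence 4) → 2 H
  atom 9: C, bond orders sum to 3 (valence 4) → 1 H
  atom 10: Br (halogen, monovalent) → 0 H
  atom 11: C, bond orders sum to 3 (valence 4) → 1 H
  atom 12: N, bond orders sum to 1 (valence 3) → 2 H
  atom 13: C, bond orders sum to 2 (valence 4) → 2 H
Totals → C:9, H:16, Br:1, N:1, O:2.

C9H16BrNO2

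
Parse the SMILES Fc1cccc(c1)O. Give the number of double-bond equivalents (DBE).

4

Molecular formula: C6H5FO.
DoU = (2C + 2 + N − H − X) / 2, where X is the halogen count and O/S are ignored.
    = (2·6 + 2 + 0 − 5 − 1) / 2 = 8 / 2 = 4.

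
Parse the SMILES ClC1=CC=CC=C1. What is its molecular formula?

Walk through each heavy atom and fill implicit hydrogens from standard valence (C 4, N 3, O 2, S 2, halogen 1):
  atom 1: Cl (halogen, monovalent) → 0 H
  atom 2: C, bond orders sum to 4 (valence 4) → 0 H
  atom 3: C, bond orders sum to 3 (valence 4) → 1 H
  atom 4: C, bond orders sum to 3 (valence 4) → 1 H
  atom 5: C, bond orders sum to 3 (valence 4) → 1 H
  atom 6: C, bond orders sum to 3 (valence 4) → 1 H
  atom 7: C, bond orders sum to 3 (valence 4) → 1 H
Totals → C:6, H:5, Cl:1.

C6H5Cl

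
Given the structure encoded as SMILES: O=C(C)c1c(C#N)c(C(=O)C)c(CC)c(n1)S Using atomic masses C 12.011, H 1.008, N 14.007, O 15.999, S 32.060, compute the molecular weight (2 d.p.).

248.30 g/mol

First, the molecular formula is C12H12N2O2S (counting implicit H from valence).
  C: 12 × 12.011 = 144.132
  H: 12 × 1.008 = 12.096
  N: 2 × 14.007 = 28.014
  O: 2 × 15.999 = 31.998
  S: 1 × 32.060 = 32.060
Sum: 12×12.011 + 12×1.008 + 2×14.007 + 2×15.999 + 1×32.060 = 248.300 → 248.30 g/mol.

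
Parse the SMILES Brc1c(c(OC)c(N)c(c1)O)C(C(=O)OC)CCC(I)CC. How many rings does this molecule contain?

In SMILES, each pair of matching ring-closure digits denotes one ring-closing bond; the number of such bonds equals the number of independent rings.
Ring-closure bonds here: 1.

1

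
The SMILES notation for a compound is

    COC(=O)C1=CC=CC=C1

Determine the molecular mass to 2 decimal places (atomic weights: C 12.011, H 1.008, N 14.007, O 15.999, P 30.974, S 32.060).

First, the molecular formula is C8H8O2 (counting implicit H from valence).
  C: 8 × 12.011 = 96.088
  H: 8 × 1.008 = 8.064
  O: 2 × 15.999 = 31.998
Sum: 8×12.011 + 8×1.008 + 2×15.999 = 136.150 → 136.15 g/mol.

136.15 g/mol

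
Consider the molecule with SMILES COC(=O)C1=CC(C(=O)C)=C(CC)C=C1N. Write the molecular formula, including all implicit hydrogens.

Walk through each heavy atom and fill implicit hydrogens from standard valence (C 4, N 3, O 2, S 2, halogen 1):
  atom 1: C, bond orders sum to 1 (valence 4) → 3 H
  atom 2: O, bond orders sum to 2 (valence 2) → 0 H
  atom 3: C, bond orders sum to 4 (valence 4) → 0 H
  atom 4: O, bond orders sum to 2 (valence 2) → 0 H
  atom 5: C, bond orders sum to 4 (valence 4) → 0 H
  atom 6: C, bond orders sum to 3 (valence 4) → 1 H
  atom 7: C, bond orders sum to 4 (valence 4) → 0 H
  atom 8: C, bond orders sum to 4 (valence 4) → 0 H
  atom 9: O, bond orders sum to 2 (valence 2) → 0 H
  atom 10: C, bond orders sum to 1 (valence 4) → 3 H
  atom 11: C, bond orders sum to 4 (valence 4) → 0 H
  atom 12: C, bond orders sum to 2 (valence 4) → 2 H
  atom 13: C, bond orders sum to 1 (valence 4) → 3 H
  atom 14: C, bond orders sum to 3 (valence 4) → 1 H
  atom 15: C, bond orders sum to 4 (valence 4) → 0 H
  atom 16: N, bond orders sum to 1 (valence 3) → 2 H
Totals → C:12, H:15, N:1, O:3.

C12H15NO3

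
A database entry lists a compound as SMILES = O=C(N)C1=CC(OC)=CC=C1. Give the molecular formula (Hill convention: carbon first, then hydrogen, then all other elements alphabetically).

Walk through each heavy atom and fill implicit hydrogens from standard valence (C 4, N 3, O 2, S 2, halogen 1):
  atom 1: O, bond orders sum to 2 (valence 2) → 0 H
  atom 2: C, bond orders sum to 4 (valence 4) → 0 H
  atom 3: N, bond orders sum to 1 (valence 3) → 2 H
  atom 4: C, bond orders sum to 4 (valence 4) → 0 H
  atom 5: C, bond orders sum to 3 (valence 4) → 1 H
  atom 6: C, bond orders sum to 4 (valence 4) → 0 H
  atom 7: O, bond orders sum to 2 (valence 2) → 0 H
  atom 8: C, bond orders sum to 1 (valence 4) → 3 H
  atom 9: C, bond orders sum to 3 (valence 4) → 1 H
  atom 10: C, bond orders sum to 3 (valence 4) → 1 H
  atom 11: C, bond orders sum to 3 (valence 4) → 1 H
Totals → C:8, H:9, N:1, O:2.

C8H9NO2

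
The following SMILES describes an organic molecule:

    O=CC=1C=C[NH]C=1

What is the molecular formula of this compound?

Walk through each heavy atom and fill implicit hydrogens from standard valence (C 4, N 3, O 2, S 2, halogen 1):
  atom 1: O, bond orders sum to 2 (valence 2) → 0 H
  atom 2: C, bond orders sum to 3 (valence 4) → 1 H
  atom 3: C, bond orders sum to 4 (valence 4) → 0 H
  atom 4: C, bond orders sum to 3 (valence 4) → 1 H
  atom 5: C, bond orders sum to 3 (valence 4) → 1 H
  atom 6: N with explicit H count 1
  atom 7: C, bond orders sum to 3 (valence 4) → 1 H
Totals → C:5, H:5, N:1, O:1.
In Hill order: C5H5NO.

C5H5NO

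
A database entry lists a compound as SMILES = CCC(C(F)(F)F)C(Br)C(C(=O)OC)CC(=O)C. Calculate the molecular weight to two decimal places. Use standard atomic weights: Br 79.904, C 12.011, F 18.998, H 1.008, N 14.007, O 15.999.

First, the molecular formula is C11H16BrF3O3 (counting implicit H from valence).
  Br: 1 × 79.904 = 79.904
  C: 11 × 12.011 = 132.121
  F: 3 × 18.998 = 56.994
  H: 16 × 1.008 = 16.128
  O: 3 × 15.999 = 47.997
Sum: 1×79.904 + 11×12.011 + 3×18.998 + 16×1.008 + 3×15.999 = 333.144 → 333.14 g/mol.

333.14 g/mol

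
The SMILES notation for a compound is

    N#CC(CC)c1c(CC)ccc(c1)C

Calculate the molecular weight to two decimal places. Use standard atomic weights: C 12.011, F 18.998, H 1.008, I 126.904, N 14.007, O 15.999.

187.29 g/mol

First, the molecular formula is C13H17N (counting implicit H from valence).
  C: 13 × 12.011 = 156.143
  H: 17 × 1.008 = 17.136
  N: 1 × 14.007 = 14.007
Sum: 13×12.011 + 17×1.008 + 1×14.007 = 187.286 → 187.29 g/mol.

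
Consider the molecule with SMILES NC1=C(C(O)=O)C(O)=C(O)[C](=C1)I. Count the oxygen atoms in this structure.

4

Scan the SMILES for O atoms (remember two-letter symbols like Cl and Br are single atoms).
Oxygen count: 4.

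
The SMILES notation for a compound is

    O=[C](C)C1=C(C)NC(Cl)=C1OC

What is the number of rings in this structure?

1

In SMILES, each pair of matching ring-closure digits denotes one ring-closing bond; the number of such bonds equals the number of independent rings.
Ring-closure bonds here: 1.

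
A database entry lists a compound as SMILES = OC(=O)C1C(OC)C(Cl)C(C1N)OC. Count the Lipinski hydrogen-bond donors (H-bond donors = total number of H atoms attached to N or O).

3

Donors: find every N or O and count the H atoms it carries.
  atom 1 (O): bond orders sum to 1 → 1 H
  atom 3 (O): bond orders sum to 2 → 0 H
  atom 6 (O): bond orders sum to 2 → 0 H
  atom 12 (N): bond orders sum to 1 → 2 H
  atom 13 (O): bond orders sum to 2 → 0 H
Lipinski HBD = 3.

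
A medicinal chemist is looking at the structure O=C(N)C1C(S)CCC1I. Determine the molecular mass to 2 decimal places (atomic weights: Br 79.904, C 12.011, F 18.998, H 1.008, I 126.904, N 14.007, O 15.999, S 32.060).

271.12 g/mol

First, the molecular formula is C6H10INOS (counting implicit H from valence).
  C: 6 × 12.011 = 72.066
  H: 10 × 1.008 = 10.080
  I: 1 × 126.904 = 126.904
  N: 1 × 14.007 = 14.007
  O: 1 × 15.999 = 15.999
  S: 1 × 32.060 = 32.060
Sum: 6×12.011 + 10×1.008 + 1×126.904 + 1×14.007 + 1×15.999 + 1×32.060 = 271.116 → 271.12 g/mol.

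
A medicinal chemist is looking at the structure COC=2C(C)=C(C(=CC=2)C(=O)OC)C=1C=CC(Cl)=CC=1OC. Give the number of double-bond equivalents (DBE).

Degree of unsaturation = (number of rings) + (number of π bonds).
Ring closures in the SMILES: 2.
π bonds: 7 double bonds (each 1 DoU) → 7 DoU from unsaturation.
Total DoU = 2 + 7 = 9.

9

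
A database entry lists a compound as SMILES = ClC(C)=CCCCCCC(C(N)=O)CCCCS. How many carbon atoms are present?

Count every carbon token in the SMILES (each C, including those in ring-closure positions and inside branches).
Carbon count: 14.

14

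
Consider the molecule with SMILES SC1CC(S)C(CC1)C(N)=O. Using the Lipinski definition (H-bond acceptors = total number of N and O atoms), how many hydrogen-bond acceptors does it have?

N atoms: 1; O atoms: 1.
Lipinski HBA = 1 + 1 = 2.

2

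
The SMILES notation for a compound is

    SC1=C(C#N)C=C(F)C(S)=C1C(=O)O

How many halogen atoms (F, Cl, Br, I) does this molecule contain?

Halogen atoms appear at heavy-atom position 8 (1×F).
Other groups present: 1 carboxylic acid, 1 nitrile, 2 thiol.
Halogen count: 1.

1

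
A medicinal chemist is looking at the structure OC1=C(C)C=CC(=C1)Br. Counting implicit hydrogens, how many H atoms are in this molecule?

7

Walk through each heavy atom and fill implicit hydrogens from standard valence (C 4, N 3, O 2, S 2, halogen 1):
  atom 1: O, bond orders sum to 1 (valence 2) → 1 H
  atom 2: C, bond orders sum to 4 (valence 4) → 0 H
  atom 3: C, bond orders sum to 4 (valence 4) → 0 H
  atom 4: C, bond orders sum to 1 (valence 4) → 3 H
  atom 5: C, bond orders sum to 3 (valence 4) → 1 H
  atom 6: C, bond orders sum to 3 (valence 4) → 1 H
  atom 7: C, bond orders sum to 4 (valence 4) → 0 H
  atom 8: C, bond orders sum to 3 (valence 4) → 1 H
  atom 9: Br (halogen, monovalent) → 0 H
Total hydrogens: 7.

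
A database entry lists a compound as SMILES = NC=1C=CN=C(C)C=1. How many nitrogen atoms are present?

2

Scan the SMILES for N atoms (remember two-letter symbols like Cl and Br are single atoms).
Nitrogen count: 2.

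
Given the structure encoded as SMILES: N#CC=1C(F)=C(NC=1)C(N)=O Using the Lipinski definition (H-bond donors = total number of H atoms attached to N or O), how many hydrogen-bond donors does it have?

Donors: find every N or O and count the H atoms it carries.
  atom 1 (N): bond orders sum to 3 → 0 H
  atom 7 (N): bond orders sum to 2 → 1 H
  atom 10 (N): bond orders sum to 1 → 2 H
  atom 11 (O): bond orders sum to 2 → 0 H
Lipinski HBD = 3.

3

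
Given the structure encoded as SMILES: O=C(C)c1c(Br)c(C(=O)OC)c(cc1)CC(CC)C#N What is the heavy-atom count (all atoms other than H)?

Every atom symbol written in the SMILES (organic subset) is one heavy atom; implicit H are not written.
Heavy atoms by element → Br:1, C:15, N:1, O:3.
Total: 20.

20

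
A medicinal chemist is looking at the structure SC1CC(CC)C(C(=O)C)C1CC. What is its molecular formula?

C11H20OS

Walk through each heavy atom and fill implicit hydrogens from standard valence (C 4, N 3, O 2, S 2, halogen 1):
  atom 1: S, bond orders sum to 1 (valence 2) → 1 H
  atom 2: C, bond orders sum to 3 (valence 4) → 1 H
  atom 3: C, bond orders sum to 2 (valence 4) → 2 H
  atom 4: C, bond orders sum to 3 (valence 4) → 1 H
  atom 5: C, bond orders sum to 2 (valence 4) → 2 H
  atom 6: C, bond orders sum to 1 (valence 4) → 3 H
  atom 7: C, bond orders sum to 3 (valence 4) → 1 H
  atom 8: C, bond orders sum to 4 (valence 4) → 0 H
  atom 9: O, bond orders sum to 2 (valence 2) → 0 H
  atom 10: C, bond orders sum to 1 (valence 4) → 3 H
  atom 11: C, bond orders sum to 3 (valence 4) → 1 H
  atom 12: C, bond orders sum to 2 (valence 4) → 2 H
  atom 13: C, bond orders sum to 1 (valence 4) → 3 H
Totals → C:11, H:20, O:1, S:1.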